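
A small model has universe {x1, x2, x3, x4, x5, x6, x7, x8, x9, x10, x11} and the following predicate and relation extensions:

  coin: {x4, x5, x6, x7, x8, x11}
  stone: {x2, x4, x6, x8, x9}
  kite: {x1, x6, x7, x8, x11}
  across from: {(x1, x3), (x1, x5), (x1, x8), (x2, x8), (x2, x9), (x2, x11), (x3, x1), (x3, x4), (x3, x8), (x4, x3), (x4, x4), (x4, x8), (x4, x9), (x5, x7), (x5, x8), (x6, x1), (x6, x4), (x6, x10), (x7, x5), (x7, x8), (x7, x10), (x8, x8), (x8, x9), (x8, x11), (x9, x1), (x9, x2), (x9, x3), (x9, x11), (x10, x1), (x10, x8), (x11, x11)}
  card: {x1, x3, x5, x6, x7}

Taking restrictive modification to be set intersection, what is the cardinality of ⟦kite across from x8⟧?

3

⟦across from x8⟧ = {x : ⟨x, x8⟩ ∈ ⟦across from⟧} = {x1, x2, x3, x4, x5, x7, x8, x10}
⟦kite⟧ = {x1, x6, x7, x8, x11}
… ∩ ⟦across from x8⟧ = {x1, x6, x7, x8, x11} ∩ {x1, x2, x3, x4, x5, x7, x8, x10} = {x1, x7, x8}
⟦kite across from x8⟧ = {x1, x7, x8}, so the cardinality is 3.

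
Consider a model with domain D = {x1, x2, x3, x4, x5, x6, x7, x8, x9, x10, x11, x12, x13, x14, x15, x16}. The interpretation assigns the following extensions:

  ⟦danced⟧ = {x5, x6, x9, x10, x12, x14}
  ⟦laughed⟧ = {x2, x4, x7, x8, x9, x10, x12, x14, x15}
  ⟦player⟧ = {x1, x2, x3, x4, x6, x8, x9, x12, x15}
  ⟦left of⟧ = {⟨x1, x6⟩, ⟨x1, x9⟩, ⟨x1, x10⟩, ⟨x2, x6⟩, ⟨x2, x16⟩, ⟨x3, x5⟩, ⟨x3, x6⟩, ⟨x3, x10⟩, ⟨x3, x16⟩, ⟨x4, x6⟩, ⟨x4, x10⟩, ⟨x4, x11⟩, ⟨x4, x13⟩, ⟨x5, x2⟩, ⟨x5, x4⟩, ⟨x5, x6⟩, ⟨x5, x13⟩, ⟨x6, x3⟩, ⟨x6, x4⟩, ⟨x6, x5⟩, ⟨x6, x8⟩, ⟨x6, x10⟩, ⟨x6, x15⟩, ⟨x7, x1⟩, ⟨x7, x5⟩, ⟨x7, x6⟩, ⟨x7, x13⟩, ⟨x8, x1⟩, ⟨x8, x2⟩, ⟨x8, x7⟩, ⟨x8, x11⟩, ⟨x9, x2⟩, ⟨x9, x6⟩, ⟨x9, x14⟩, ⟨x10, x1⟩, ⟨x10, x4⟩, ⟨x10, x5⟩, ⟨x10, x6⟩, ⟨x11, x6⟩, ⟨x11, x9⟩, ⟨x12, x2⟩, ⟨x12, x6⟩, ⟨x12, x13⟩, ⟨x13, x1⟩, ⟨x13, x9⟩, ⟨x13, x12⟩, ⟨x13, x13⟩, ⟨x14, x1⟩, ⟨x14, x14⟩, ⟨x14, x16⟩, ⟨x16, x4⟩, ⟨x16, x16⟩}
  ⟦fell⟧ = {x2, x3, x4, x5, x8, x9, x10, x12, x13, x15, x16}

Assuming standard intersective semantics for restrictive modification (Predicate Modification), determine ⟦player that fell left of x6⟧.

⟦that fell⟧ = ⟦fell⟧ = {x2, x3, x4, x5, x8, x9, x10, x12, x13, x15, x16}
⟦left of x6⟧ = {x : ⟨x, x6⟩ ∈ ⟦left of⟧} = {x1, x2, x3, x4, x5, x7, x9, x10, x11, x12}
⟦player⟧ = {x1, x2, x3, x4, x6, x8, x9, x12, x15}
… ∩ ⟦that fell⟧ = {x1, x2, x3, x4, x6, x8, x9, x12, x15} ∩ {x2, x3, x4, x5, x8, x9, x10, x12, x13, x15, x16} = {x2, x3, x4, x8, x9, x12, x15}
… ∩ ⟦left of x6⟧ = {x2, x3, x4, x8, x9, x12, x15} ∩ {x1, x2, x3, x4, x5, x7, x9, x10, x11, x12} = {x2, x3, x4, x9, x12}
So ⟦player that fell left of x6⟧ = {x2, x3, x4, x9, x12}.

{x2, x3, x4, x9, x12}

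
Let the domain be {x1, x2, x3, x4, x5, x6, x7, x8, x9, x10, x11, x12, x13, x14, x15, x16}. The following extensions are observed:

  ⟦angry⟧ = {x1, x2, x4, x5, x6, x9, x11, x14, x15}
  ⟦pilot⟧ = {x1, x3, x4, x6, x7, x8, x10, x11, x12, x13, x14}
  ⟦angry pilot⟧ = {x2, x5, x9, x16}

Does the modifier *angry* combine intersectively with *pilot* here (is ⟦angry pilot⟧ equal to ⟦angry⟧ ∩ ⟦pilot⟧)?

no

⟦angry⟧ ∩ ⟦pilot⟧ = {x1, x2, x4, x5, x6, x9, x11, x14, x15} ∩ {x1, x3, x4, x6, x7, x8, x10, x11, x12, x13, x14} = {x1, x4, x6, x11, x14}
Observed ⟦angry pilot⟧ = {x2, x5, x9, x16}.
These differ, so the modifier is not intersective in this model.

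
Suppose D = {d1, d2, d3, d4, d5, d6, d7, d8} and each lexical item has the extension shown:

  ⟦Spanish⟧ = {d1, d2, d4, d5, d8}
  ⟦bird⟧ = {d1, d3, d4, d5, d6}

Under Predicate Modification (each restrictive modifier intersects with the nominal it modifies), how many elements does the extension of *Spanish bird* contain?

3

⟦bird⟧ = {d1, d3, d4, d5, d6}
… ∩ ⟦Spanish⟧ = {d1, d3, d4, d5, d6} ∩ {d1, d2, d4, d5, d8} = {d1, d4, d5}
⟦Spanish bird⟧ = {d1, d4, d5}, so the cardinality is 3.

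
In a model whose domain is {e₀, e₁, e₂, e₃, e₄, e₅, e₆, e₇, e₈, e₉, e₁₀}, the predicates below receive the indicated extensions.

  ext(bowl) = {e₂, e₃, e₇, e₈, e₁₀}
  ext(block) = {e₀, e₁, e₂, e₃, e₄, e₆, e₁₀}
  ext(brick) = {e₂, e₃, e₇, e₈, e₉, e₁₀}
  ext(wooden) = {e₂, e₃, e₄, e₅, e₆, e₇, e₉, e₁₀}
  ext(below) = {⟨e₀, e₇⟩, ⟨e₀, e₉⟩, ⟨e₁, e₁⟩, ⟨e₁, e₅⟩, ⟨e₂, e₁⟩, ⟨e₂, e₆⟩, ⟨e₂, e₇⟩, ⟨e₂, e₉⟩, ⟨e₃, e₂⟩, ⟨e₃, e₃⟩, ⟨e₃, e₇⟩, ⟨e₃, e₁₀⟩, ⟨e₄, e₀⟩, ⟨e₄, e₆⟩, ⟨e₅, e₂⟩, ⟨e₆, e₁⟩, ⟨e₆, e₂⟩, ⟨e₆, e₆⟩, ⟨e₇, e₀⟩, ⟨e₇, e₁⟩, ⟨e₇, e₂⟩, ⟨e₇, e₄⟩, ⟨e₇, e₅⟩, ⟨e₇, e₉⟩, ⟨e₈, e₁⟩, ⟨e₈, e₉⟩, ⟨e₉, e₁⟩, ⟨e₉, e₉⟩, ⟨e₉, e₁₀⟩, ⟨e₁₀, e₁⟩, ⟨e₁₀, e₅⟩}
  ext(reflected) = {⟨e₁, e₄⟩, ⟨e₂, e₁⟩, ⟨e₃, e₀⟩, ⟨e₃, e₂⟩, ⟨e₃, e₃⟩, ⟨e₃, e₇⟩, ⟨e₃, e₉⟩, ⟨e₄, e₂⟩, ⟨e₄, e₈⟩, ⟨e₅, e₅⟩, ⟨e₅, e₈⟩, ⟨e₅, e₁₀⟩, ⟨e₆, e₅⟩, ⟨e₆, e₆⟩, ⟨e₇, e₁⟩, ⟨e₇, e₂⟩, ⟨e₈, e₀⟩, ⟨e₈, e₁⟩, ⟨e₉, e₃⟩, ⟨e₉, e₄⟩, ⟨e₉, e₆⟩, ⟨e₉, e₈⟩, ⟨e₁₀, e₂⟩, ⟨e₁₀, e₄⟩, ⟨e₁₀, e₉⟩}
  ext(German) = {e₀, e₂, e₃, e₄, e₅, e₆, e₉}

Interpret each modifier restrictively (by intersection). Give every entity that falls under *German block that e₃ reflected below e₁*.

{e₂}

⟦that e₃ reflected⟧ = {x : ⟨e₃, x⟩ ∈ ⟦reflected⟧} = {e₀, e₂, e₃, e₇, e₉}
⟦below e₁⟧ = {x : ⟨x, e₁⟩ ∈ ⟦below⟧} = {e₁, e₂, e₆, e₇, e₈, e₉, e₁₀}
⟦block⟧ = {e₀, e₁, e₂, e₃, e₄, e₆, e₁₀}
… ∩ ⟦that e₃ reflected⟧ = {e₀, e₁, e₂, e₃, e₄, e₆, e₁₀} ∩ {e₀, e₂, e₃, e₇, e₉} = {e₀, e₂, e₃}
… ∩ ⟦below e₁⟧ = {e₀, e₂, e₃} ∩ {e₁, e₂, e₆, e₇, e₈, e₉, e₁₀} = {e₂}
… ∩ ⟦German⟧ = {e₂} ∩ {e₀, e₂, e₃, e₄, e₅, e₆, e₉} = {e₂}
So ⟦German block that e₃ reflected below e₁⟧ = {e₂}.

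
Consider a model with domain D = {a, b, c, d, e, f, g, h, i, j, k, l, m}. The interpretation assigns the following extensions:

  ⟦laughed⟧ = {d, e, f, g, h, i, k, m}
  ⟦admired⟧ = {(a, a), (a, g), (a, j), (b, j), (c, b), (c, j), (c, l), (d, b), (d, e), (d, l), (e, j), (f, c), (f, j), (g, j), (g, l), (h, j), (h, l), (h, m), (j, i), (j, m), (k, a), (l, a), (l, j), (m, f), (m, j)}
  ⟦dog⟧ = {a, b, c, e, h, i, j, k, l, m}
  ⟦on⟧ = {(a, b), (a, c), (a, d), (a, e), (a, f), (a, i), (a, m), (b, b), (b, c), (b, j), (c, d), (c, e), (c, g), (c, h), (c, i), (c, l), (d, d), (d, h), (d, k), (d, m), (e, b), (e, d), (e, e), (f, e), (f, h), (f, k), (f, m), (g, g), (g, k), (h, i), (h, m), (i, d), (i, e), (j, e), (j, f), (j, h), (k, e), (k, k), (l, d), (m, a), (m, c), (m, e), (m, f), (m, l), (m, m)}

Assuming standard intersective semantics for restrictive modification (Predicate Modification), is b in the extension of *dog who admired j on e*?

⟦who admired j⟧ = {x : ⟨x, j⟩ ∈ ⟦admired⟧} = {a, b, c, e, f, g, h, l, m}
⟦on e⟧ = {x : ⟨x, e⟩ ∈ ⟦on⟧} = {a, c, e, f, i, j, k, m}
⟦dog⟧ = {a, b, c, e, h, i, j, k, l, m}
… ∩ ⟦who admired j⟧ = {a, b, c, e, h, i, j, k, l, m} ∩ {a, b, c, e, f, g, h, l, m} = {a, b, c, e, h, l, m}
… ∩ ⟦on e⟧ = {a, b, c, e, h, l, m} ∩ {a, c, e, f, i, j, k, m} = {a, c, e, m}
⟦dog who admired j on e⟧ = {a, c, e, m}; b ∉ this set.

no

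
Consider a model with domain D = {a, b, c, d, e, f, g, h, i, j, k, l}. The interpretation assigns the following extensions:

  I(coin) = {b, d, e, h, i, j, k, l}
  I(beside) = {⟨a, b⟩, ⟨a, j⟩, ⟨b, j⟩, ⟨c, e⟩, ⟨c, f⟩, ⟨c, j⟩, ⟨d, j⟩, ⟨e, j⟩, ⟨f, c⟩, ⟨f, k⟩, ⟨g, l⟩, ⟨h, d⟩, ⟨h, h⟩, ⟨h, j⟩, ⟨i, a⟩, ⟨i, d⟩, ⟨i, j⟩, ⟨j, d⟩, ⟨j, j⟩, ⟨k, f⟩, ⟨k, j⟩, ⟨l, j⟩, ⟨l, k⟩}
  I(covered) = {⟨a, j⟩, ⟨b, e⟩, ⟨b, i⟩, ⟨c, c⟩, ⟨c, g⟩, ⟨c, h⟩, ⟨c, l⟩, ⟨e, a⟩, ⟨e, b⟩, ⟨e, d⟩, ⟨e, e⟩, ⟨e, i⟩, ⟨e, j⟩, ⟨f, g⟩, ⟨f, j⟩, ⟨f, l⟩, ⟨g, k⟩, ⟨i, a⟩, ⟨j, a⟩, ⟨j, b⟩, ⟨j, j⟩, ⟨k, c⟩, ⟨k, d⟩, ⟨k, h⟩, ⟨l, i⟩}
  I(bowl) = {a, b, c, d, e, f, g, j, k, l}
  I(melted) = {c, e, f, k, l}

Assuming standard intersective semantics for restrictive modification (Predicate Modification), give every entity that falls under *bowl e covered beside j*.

⟦e covered⟧ = {x : ⟨e, x⟩ ∈ ⟦covered⟧} = {a, b, d, e, i, j}
⟦beside j⟧ = {x : ⟨x, j⟩ ∈ ⟦beside⟧} = {a, b, c, d, e, h, i, j, k, l}
⟦bowl⟧ = {a, b, c, d, e, f, g, j, k, l}
… ∩ ⟦e covered⟧ = {a, b, c, d, e, f, g, j, k, l} ∩ {a, b, d, e, i, j} = {a, b, d, e, j}
… ∩ ⟦beside j⟧ = {a, b, d, e, j} ∩ {a, b, c, d, e, h, i, j, k, l} = {a, b, d, e, j}
So ⟦bowl e covered beside j⟧ = {a, b, d, e, j}.

{a, b, d, e, j}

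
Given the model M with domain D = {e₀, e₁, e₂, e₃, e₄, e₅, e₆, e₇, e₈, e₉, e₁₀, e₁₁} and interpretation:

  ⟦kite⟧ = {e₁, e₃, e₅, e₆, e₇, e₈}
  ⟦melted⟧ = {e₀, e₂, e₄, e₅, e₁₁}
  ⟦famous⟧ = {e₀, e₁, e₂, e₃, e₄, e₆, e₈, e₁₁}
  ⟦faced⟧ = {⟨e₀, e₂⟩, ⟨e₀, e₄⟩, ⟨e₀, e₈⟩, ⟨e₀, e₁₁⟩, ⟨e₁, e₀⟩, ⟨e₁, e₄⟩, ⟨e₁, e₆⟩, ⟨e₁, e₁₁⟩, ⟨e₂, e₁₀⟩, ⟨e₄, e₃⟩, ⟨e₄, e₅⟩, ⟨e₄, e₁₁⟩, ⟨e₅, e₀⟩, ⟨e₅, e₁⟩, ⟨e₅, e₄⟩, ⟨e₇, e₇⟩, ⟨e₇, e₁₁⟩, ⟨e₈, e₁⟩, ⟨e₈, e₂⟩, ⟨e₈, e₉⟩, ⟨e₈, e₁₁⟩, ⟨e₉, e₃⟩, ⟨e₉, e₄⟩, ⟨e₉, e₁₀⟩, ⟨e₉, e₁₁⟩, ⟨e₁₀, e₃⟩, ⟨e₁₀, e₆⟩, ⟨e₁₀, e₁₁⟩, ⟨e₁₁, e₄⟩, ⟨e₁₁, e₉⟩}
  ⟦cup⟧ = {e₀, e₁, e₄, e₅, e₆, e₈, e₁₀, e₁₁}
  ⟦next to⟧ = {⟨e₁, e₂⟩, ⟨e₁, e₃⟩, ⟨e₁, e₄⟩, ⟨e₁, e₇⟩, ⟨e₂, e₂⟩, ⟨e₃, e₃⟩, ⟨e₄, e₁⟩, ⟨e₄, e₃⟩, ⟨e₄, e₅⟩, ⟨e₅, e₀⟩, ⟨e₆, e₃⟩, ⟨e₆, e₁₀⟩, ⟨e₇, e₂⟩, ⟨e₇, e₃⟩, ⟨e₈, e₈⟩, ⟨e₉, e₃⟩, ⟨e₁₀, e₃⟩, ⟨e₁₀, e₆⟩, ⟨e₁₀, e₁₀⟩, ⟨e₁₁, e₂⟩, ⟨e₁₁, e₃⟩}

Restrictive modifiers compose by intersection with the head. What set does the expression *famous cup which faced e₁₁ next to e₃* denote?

{e₁, e₄}

⟦which faced e₁₁⟧ = {x : ⟨x, e₁₁⟩ ∈ ⟦faced⟧} = {e₀, e₁, e₄, e₇, e₈, e₉, e₁₀}
⟦next to e₃⟧ = {x : ⟨x, e₃⟩ ∈ ⟦next to⟧} = {e₁, e₃, e₄, e₆, e₇, e₉, e₁₀, e₁₁}
⟦cup⟧ = {e₀, e₁, e₄, e₅, e₆, e₈, e₁₀, e₁₁}
… ∩ ⟦which faced e₁₁⟧ = {e₀, e₁, e₄, e₅, e₆, e₈, e₁₀, e₁₁} ∩ {e₀, e₁, e₄, e₇, e₈, e₉, e₁₀} = {e₀, e₁, e₄, e₈, e₁₀}
… ∩ ⟦next to e₃⟧ = {e₀, e₁, e₄, e₈, e₁₀} ∩ {e₁, e₃, e₄, e₆, e₇, e₉, e₁₀, e₁₁} = {e₁, e₄, e₁₀}
… ∩ ⟦famous⟧ = {e₁, e₄, e₁₀} ∩ {e₀, e₁, e₂, e₃, e₄, e₆, e₈, e₁₁} = {e₁, e₄}
So ⟦famous cup which faced e₁₁ next to e₃⟧ = {e₁, e₄}.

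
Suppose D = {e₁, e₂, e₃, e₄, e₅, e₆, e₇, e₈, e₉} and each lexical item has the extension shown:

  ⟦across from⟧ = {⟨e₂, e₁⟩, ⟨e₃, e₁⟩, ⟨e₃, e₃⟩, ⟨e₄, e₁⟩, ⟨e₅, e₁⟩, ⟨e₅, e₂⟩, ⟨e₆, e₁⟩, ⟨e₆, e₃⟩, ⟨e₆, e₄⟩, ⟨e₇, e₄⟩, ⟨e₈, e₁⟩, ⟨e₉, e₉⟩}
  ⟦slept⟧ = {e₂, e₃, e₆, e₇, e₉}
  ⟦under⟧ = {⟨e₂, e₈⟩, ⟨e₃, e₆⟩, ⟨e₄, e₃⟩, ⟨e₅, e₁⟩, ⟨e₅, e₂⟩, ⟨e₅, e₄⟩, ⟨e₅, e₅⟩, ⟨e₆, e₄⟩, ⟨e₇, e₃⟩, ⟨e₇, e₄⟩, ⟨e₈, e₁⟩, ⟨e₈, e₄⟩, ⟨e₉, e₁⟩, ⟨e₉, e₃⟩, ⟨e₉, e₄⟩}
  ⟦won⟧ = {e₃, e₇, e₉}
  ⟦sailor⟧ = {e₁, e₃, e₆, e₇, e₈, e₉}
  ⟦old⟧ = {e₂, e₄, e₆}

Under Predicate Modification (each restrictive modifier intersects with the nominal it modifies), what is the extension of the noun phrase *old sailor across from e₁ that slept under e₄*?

⟦across from e₁⟧ = {x : ⟨x, e₁⟩ ∈ ⟦across from⟧} = {e₂, e₃, e₄, e₅, e₆, e₈}
⟦that slept⟧ = ⟦slept⟧ = {e₂, e₃, e₆, e₇, e₉}
⟦under e₄⟧ = {x : ⟨x, e₄⟩ ∈ ⟦under⟧} = {e₅, e₆, e₇, e₈, e₉}
⟦sailor⟧ = {e₁, e₃, e₆, e₇, e₈, e₉}
… ∩ ⟦across from e₁⟧ = {e₁, e₃, e₆, e₇, e₈, e₉} ∩ {e₂, e₃, e₄, e₅, e₆, e₈} = {e₃, e₆, e₈}
… ∩ ⟦that slept⟧ = {e₃, e₆, e₈} ∩ {e₂, e₃, e₆, e₇, e₉} = {e₃, e₆}
… ∩ ⟦under e₄⟧ = {e₃, e₆} ∩ {e₅, e₆, e₇, e₈, e₉} = {e₆}
… ∩ ⟦old⟧ = {e₆} ∩ {e₂, e₄, e₆} = {e₆}
So ⟦old sailor across from e₁ that slept under e₄⟧ = {e₆}.

{e₆}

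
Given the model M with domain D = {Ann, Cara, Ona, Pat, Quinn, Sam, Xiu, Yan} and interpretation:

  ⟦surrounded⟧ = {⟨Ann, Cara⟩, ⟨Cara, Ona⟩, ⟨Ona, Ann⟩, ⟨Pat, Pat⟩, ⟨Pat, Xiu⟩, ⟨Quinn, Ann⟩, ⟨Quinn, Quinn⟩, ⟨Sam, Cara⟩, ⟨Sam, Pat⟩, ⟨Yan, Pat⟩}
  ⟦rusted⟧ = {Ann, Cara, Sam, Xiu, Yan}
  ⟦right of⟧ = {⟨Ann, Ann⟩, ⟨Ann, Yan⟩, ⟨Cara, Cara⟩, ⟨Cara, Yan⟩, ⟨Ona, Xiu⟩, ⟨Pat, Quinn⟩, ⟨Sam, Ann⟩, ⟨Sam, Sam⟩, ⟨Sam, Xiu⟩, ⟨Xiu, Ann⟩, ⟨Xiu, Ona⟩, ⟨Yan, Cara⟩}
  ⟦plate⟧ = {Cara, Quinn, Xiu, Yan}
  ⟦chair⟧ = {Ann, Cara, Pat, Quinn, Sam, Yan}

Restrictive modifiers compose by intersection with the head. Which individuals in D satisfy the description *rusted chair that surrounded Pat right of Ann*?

{Sam}

⟦that surrounded Pat⟧ = {x : ⟨x, Pat⟩ ∈ ⟦surrounded⟧} = {Pat, Sam, Yan}
⟦right of Ann⟧ = {x : ⟨x, Ann⟩ ∈ ⟦right of⟧} = {Ann, Sam, Xiu}
⟦chair⟧ = {Ann, Cara, Pat, Quinn, Sam, Yan}
… ∩ ⟦that surrounded Pat⟧ = {Ann, Cara, Pat, Quinn, Sam, Yan} ∩ {Pat, Sam, Yan} = {Pat, Sam, Yan}
… ∩ ⟦right of Ann⟧ = {Pat, Sam, Yan} ∩ {Ann, Sam, Xiu} = {Sam}
… ∩ ⟦rusted⟧ = {Sam} ∩ {Ann, Cara, Sam, Xiu, Yan} = {Sam}
So ⟦rusted chair that surrounded Pat right of Ann⟧ = {Sam}.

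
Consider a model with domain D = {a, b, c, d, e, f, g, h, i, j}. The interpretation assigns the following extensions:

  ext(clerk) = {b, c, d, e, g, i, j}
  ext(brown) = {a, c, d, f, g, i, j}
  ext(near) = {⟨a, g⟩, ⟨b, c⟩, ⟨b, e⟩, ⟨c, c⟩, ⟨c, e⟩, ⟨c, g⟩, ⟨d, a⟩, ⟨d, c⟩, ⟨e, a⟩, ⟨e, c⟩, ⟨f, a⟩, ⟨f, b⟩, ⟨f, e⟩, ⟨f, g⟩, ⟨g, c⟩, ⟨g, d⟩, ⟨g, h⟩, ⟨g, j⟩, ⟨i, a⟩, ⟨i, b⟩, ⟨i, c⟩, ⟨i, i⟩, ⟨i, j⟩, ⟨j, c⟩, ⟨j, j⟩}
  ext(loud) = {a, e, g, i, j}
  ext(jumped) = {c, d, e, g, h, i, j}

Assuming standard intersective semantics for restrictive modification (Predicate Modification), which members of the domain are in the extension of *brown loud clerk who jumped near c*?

{g, i, j}

⟦who jumped⟧ = ⟦jumped⟧ = {c, d, e, g, h, i, j}
⟦near c⟧ = {x : ⟨x, c⟩ ∈ ⟦near⟧} = {b, c, d, e, g, i, j}
⟦clerk⟧ = {b, c, d, e, g, i, j}
… ∩ ⟦who jumped⟧ = {b, c, d, e, g, i, j} ∩ {c, d, e, g, h, i, j} = {c, d, e, g, i, j}
… ∩ ⟦near c⟧ = {c, d, e, g, i, j} ∩ {b, c, d, e, g, i, j} = {c, d, e, g, i, j}
… ∩ ⟦brown⟧ = {c, d, e, g, i, j} ∩ {a, c, d, f, g, i, j} = {c, d, g, i, j}
… ∩ ⟦loud⟧ = {c, d, g, i, j} ∩ {a, e, g, i, j} = {g, i, j}
So ⟦brown loud clerk who jumped near c⟧ = {g, i, j}.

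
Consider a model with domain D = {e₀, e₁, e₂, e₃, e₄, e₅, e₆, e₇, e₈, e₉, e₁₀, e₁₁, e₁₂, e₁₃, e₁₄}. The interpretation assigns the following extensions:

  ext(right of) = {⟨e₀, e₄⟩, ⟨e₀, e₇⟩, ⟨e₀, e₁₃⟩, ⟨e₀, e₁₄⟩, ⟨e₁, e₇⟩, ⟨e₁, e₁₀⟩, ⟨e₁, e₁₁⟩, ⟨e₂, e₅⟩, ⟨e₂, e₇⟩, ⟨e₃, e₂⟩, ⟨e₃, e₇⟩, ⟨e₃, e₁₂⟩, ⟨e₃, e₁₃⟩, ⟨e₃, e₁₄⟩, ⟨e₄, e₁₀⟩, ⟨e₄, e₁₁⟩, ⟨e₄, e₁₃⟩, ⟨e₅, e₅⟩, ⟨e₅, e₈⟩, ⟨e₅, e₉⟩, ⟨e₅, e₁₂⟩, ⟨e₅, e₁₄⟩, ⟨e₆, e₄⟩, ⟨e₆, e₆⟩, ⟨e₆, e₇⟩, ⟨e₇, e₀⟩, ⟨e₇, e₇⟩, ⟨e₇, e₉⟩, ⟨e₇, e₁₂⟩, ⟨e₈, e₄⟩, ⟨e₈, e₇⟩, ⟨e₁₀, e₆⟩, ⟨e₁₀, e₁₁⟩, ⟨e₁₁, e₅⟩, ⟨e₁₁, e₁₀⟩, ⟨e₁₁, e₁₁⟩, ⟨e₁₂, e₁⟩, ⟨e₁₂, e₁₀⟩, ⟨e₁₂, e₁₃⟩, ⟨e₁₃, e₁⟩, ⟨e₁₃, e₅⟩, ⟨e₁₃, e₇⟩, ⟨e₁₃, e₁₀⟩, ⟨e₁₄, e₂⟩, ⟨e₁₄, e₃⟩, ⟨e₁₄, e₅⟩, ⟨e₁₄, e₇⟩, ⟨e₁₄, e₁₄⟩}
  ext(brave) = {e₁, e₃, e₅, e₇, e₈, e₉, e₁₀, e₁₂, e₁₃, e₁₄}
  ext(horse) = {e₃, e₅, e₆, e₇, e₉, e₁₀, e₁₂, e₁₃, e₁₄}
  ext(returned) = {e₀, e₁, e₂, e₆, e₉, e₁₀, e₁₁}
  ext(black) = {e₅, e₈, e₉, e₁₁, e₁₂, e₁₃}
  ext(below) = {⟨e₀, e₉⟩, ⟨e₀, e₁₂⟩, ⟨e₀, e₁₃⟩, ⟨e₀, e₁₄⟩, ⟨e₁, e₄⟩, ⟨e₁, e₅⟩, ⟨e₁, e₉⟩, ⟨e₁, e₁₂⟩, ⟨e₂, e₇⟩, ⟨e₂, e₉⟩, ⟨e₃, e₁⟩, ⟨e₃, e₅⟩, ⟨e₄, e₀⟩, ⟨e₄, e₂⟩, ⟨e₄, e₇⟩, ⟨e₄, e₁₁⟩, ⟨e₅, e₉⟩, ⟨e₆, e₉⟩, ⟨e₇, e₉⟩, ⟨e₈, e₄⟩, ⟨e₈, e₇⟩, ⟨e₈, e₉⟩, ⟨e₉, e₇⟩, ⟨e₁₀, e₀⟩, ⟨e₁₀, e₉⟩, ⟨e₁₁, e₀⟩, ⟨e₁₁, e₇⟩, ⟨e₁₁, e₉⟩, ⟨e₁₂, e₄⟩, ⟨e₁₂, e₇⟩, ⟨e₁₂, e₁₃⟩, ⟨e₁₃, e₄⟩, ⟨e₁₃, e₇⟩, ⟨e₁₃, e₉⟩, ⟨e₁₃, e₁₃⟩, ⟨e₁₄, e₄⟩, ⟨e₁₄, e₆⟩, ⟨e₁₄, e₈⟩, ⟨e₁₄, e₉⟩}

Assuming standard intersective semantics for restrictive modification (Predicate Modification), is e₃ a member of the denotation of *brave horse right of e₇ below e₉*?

⟦right of e₇⟧ = {x : ⟨x, e₇⟩ ∈ ⟦right of⟧} = {e₀, e₁, e₂, e₃, e₆, e₇, e₈, e₁₃, e₁₄}
⟦below e₉⟧ = {x : ⟨x, e₉⟩ ∈ ⟦below⟧} = {e₀, e₁, e₂, e₅, e₆, e₇, e₈, e₁₀, e₁₁, e₁₃, e₁₄}
⟦horse⟧ = {e₃, e₅, e₆, e₇, e₉, e₁₀, e₁₂, e₁₃, e₁₄}
… ∩ ⟦right of e₇⟧ = {e₃, e₅, e₆, e₇, e₉, e₁₀, e₁₂, e₁₃, e₁₄} ∩ {e₀, e₁, e₂, e₃, e₆, e₇, e₈, e₁₃, e₁₄} = {e₃, e₆, e₇, e₁₃, e₁₄}
… ∩ ⟦below e₉⟧ = {e₃, e₆, e₇, e₁₃, e₁₄} ∩ {e₀, e₁, e₂, e₅, e₆, e₇, e₈, e₁₀, e₁₁, e₁₃, e₁₄} = {e₆, e₇, e₁₃, e₁₄}
… ∩ ⟦brave⟧ = {e₆, e₇, e₁₃, e₁₄} ∩ {e₁, e₃, e₅, e₇, e₈, e₉, e₁₀, e₁₂, e₁₃, e₁₄} = {e₇, e₁₃, e₁₄}
⟦brave horse right of e₇ below e₉⟧ = {e₇, e₁₃, e₁₄}; e₃ ∉ this set.

no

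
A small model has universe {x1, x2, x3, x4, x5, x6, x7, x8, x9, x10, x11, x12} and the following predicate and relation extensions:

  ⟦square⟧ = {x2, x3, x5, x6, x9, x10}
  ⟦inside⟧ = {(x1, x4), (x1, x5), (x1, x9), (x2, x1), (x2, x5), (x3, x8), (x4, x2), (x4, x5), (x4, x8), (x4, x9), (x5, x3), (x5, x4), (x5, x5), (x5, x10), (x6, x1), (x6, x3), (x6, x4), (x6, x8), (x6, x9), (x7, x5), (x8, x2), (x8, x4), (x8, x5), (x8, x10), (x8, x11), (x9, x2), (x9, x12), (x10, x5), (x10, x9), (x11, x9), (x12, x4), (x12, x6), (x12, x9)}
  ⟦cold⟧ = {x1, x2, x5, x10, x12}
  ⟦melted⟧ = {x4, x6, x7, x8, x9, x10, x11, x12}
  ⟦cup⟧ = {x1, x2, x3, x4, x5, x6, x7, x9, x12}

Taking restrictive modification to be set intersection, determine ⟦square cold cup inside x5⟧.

⟦inside x5⟧ = {x : ⟨x, x5⟩ ∈ ⟦inside⟧} = {x1, x2, x4, x5, x7, x8, x10}
⟦cup⟧ = {x1, x2, x3, x4, x5, x6, x7, x9, x12}
… ∩ ⟦inside x5⟧ = {x1, x2, x3, x4, x5, x6, x7, x9, x12} ∩ {x1, x2, x4, x5, x7, x8, x10} = {x1, x2, x4, x5, x7}
… ∩ ⟦square⟧ = {x1, x2, x4, x5, x7} ∩ {x2, x3, x5, x6, x9, x10} = {x2, x5}
… ∩ ⟦cold⟧ = {x2, x5} ∩ {x1, x2, x5, x10, x12} = {x2, x5}
So ⟦square cold cup inside x5⟧ = {x2, x5}.

{x2, x5}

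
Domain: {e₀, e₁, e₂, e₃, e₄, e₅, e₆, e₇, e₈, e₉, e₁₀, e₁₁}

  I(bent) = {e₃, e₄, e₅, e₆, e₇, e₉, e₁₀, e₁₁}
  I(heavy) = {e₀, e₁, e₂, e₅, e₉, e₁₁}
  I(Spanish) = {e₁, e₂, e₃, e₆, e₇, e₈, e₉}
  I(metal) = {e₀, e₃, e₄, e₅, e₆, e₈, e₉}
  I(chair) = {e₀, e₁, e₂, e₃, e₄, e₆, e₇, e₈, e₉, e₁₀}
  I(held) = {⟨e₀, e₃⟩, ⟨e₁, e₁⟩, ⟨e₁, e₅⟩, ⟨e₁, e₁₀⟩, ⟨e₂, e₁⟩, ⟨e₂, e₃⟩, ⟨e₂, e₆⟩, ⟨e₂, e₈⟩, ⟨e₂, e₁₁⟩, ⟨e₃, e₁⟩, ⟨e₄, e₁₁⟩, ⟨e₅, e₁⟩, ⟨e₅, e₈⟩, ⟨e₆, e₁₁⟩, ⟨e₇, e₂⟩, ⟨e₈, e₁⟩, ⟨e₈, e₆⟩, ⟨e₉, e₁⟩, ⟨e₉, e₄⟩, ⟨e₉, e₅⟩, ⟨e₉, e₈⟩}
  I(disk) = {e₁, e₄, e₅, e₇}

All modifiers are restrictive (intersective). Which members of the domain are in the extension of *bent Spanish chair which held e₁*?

{e₃, e₉}

⟦which held e₁⟧ = {x : ⟨x, e₁⟩ ∈ ⟦held⟧} = {e₁, e₂, e₃, e₅, e₈, e₉}
⟦chair⟧ = {e₀, e₁, e₂, e₃, e₄, e₆, e₇, e₈, e₉, e₁₀}
… ∩ ⟦which held e₁⟧ = {e₀, e₁, e₂, e₃, e₄, e₆, e₇, e₈, e₉, e₁₀} ∩ {e₁, e₂, e₃, e₅, e₈, e₉} = {e₁, e₂, e₃, e₈, e₉}
… ∩ ⟦bent⟧ = {e₁, e₂, e₃, e₈, e₉} ∩ {e₃, e₄, e₅, e₆, e₇, e₉, e₁₀, e₁₁} = {e₃, e₉}
… ∩ ⟦Spanish⟧ = {e₃, e₉} ∩ {e₁, e₂, e₃, e₆, e₇, e₈, e₉} = {e₃, e₉}
So ⟦bent Spanish chair which held e₁⟧ = {e₃, e₉}.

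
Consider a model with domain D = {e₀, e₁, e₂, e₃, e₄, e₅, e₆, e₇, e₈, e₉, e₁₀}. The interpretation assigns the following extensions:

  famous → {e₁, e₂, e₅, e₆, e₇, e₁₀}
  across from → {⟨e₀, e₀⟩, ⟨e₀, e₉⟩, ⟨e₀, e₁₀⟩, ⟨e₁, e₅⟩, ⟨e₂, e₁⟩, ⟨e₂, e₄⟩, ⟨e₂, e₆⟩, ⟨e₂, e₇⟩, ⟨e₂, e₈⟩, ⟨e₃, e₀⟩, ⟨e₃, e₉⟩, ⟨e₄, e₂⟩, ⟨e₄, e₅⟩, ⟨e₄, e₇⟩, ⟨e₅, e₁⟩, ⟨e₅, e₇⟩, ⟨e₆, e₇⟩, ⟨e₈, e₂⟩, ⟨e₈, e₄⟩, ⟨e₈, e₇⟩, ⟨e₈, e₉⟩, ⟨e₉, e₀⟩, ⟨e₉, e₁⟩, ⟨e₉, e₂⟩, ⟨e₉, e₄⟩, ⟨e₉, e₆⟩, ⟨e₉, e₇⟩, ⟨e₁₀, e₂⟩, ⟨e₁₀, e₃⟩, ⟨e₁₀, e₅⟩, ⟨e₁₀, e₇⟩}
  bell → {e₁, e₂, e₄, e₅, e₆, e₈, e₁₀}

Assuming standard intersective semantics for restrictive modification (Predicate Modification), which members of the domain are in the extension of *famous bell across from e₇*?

⟦across from e₇⟧ = {x : ⟨x, e₇⟩ ∈ ⟦across from⟧} = {e₂, e₄, e₅, e₆, e₈, e₉, e₁₀}
⟦bell⟧ = {e₁, e₂, e₄, e₅, e₆, e₈, e₁₀}
… ∩ ⟦across from e₇⟧ = {e₁, e₂, e₄, e₅, e₆, e₈, e₁₀} ∩ {e₂, e₄, e₅, e₆, e₈, e₉, e₁₀} = {e₂, e₄, e₅, e₆, e₈, e₁₀}
… ∩ ⟦famous⟧ = {e₂, e₄, e₅, e₆, e₈, e₁₀} ∩ {e₁, e₂, e₅, e₆, e₇, e₁₀} = {e₂, e₅, e₆, e₁₀}
So ⟦famous bell across from e₇⟧ = {e₂, e₅, e₆, e₁₀}.

{e₂, e₅, e₆, e₁₀}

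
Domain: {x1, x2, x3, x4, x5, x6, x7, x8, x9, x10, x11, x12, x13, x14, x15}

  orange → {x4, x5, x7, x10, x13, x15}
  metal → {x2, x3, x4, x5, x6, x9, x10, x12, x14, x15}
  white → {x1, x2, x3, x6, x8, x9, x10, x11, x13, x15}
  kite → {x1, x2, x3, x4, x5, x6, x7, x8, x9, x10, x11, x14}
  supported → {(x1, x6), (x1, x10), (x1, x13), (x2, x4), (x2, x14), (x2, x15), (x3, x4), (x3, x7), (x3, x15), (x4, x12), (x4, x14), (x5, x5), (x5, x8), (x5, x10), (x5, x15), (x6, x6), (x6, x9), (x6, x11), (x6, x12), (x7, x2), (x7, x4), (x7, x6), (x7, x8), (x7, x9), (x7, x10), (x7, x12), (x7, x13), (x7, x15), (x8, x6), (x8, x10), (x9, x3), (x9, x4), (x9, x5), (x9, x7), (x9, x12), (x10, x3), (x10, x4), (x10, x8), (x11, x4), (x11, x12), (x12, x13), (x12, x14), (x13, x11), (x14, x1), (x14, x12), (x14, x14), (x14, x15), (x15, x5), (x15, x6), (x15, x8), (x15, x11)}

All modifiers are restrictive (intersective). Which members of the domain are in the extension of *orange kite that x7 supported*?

{x4, x10}

⟦that x7 supported⟧ = {x : ⟨x7, x⟩ ∈ ⟦supported⟧} = {x2, x4, x6, x8, x9, x10, x12, x13, x15}
⟦kite⟧ = {x1, x2, x3, x4, x5, x6, x7, x8, x9, x10, x11, x14}
… ∩ ⟦that x7 supported⟧ = {x1, x2, x3, x4, x5, x6, x7, x8, x9, x10, x11, x14} ∩ {x2, x4, x6, x8, x9, x10, x12, x13, x15} = {x2, x4, x6, x8, x9, x10}
… ∩ ⟦orange⟧ = {x2, x4, x6, x8, x9, x10} ∩ {x4, x5, x7, x10, x13, x15} = {x4, x10}
So ⟦orange kite that x7 supported⟧ = {x4, x10}.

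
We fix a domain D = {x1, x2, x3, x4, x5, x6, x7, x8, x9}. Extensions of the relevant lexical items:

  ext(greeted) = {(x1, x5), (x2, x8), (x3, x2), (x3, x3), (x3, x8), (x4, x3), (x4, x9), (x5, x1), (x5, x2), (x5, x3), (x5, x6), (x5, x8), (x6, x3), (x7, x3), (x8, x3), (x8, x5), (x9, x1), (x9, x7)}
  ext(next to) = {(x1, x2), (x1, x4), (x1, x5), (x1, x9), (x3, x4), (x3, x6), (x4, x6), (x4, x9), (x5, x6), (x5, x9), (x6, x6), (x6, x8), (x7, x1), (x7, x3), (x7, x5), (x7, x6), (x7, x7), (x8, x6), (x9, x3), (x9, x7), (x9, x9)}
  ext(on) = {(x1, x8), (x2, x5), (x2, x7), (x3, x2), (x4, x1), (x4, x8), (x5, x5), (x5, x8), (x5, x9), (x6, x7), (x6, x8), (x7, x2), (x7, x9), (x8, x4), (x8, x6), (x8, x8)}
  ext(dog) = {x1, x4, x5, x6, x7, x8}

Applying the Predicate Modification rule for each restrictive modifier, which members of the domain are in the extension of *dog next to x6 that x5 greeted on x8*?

⟦next to x6⟧ = {x : ⟨x, x6⟩ ∈ ⟦next to⟧} = {x3, x4, x5, x6, x7, x8}
⟦that x5 greeted⟧ = {x : ⟨x5, x⟩ ∈ ⟦greeted⟧} = {x1, x2, x3, x6, x8}
⟦on x8⟧ = {x : ⟨x, x8⟩ ∈ ⟦on⟧} = {x1, x4, x5, x6, x8}
⟦dog⟧ = {x1, x4, x5, x6, x7, x8}
… ∩ ⟦next to x6⟧ = {x1, x4, x5, x6, x7, x8} ∩ {x3, x4, x5, x6, x7, x8} = {x4, x5, x6, x7, x8}
… ∩ ⟦that x5 greeted⟧ = {x4, x5, x6, x7, x8} ∩ {x1, x2, x3, x6, x8} = {x6, x8}
… ∩ ⟦on x8⟧ = {x6, x8} ∩ {x1, x4, x5, x6, x8} = {x6, x8}
So ⟦dog next to x6 that x5 greeted on x8⟧ = {x6, x8}.

{x6, x8}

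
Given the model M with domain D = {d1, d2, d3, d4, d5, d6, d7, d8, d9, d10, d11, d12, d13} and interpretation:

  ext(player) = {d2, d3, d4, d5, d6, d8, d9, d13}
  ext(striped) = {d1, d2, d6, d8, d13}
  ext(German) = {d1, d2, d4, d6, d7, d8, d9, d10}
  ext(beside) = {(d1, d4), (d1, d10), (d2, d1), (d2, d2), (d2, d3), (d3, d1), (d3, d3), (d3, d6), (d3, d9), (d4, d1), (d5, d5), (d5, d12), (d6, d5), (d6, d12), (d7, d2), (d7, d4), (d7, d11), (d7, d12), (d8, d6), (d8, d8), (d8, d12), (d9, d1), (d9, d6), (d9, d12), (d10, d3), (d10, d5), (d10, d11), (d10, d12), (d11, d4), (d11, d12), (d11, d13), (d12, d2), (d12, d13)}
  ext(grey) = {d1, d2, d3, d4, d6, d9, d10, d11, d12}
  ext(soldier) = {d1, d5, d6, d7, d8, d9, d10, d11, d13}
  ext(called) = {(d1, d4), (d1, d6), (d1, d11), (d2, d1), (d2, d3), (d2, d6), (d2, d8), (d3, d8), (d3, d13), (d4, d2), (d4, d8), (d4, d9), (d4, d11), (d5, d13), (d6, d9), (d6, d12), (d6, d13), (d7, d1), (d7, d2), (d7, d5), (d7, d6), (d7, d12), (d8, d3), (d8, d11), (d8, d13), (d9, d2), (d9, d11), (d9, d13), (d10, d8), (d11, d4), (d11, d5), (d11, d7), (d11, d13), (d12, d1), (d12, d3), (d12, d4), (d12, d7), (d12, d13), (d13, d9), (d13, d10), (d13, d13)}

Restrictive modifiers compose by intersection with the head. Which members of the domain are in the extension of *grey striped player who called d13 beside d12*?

⟦who called d13⟧ = {x : ⟨x, d13⟩ ∈ ⟦called⟧} = {d3, d5, d6, d8, d9, d11, d12, d13}
⟦beside d12⟧ = {x : ⟨x, d12⟩ ∈ ⟦beside⟧} = {d5, d6, d7, d8, d9, d10, d11}
⟦player⟧ = {d2, d3, d4, d5, d6, d8, d9, d13}
… ∩ ⟦who called d13⟧ = {d2, d3, d4, d5, d6, d8, d9, d13} ∩ {d3, d5, d6, d8, d9, d11, d12, d13} = {d3, d5, d6, d8, d9, d13}
… ∩ ⟦beside d12⟧ = {d3, d5, d6, d8, d9, d13} ∩ {d5, d6, d7, d8, d9, d10, d11} = {d5, d6, d8, d9}
… ∩ ⟦grey⟧ = {d5, d6, d8, d9} ∩ {d1, d2, d3, d4, d6, d9, d10, d11, d12} = {d6, d9}
… ∩ ⟦striped⟧ = {d6, d9} ∩ {d1, d2, d6, d8, d13} = {d6}
So ⟦grey striped player who called d13 beside d12⟧ = {d6}.

{d6}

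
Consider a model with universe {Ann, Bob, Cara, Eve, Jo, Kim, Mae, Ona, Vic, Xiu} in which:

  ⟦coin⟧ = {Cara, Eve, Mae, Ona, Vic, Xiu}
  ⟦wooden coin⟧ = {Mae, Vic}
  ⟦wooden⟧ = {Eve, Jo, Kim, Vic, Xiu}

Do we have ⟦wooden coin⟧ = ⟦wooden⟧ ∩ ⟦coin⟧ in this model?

no

⟦wooden⟧ ∩ ⟦coin⟧ = {Eve, Jo, Kim, Vic, Xiu} ∩ {Cara, Eve, Mae, Ona, Vic, Xiu} = {Eve, Vic, Xiu}
Observed ⟦wooden coin⟧ = {Mae, Vic}.
These differ, so the modifier is not intersective in this model.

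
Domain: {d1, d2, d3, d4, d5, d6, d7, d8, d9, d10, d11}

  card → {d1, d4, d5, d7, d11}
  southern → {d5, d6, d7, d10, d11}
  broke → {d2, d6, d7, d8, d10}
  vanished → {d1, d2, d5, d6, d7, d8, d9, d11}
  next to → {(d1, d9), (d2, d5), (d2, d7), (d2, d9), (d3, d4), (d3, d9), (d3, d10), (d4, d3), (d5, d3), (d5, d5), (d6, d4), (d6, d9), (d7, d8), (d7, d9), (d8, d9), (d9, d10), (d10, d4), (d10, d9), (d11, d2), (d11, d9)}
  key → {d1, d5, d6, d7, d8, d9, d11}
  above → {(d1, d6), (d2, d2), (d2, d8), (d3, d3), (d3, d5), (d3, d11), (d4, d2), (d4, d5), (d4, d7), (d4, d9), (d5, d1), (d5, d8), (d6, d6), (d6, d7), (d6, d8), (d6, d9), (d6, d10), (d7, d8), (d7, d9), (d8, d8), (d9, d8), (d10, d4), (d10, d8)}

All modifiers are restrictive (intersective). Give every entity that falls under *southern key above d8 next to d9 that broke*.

⟦above d8⟧ = {x : ⟨x, d8⟩ ∈ ⟦above⟧} = {d2, d5, d6, d7, d8, d9, d10}
⟦next to d9⟧ = {x : ⟨x, d9⟩ ∈ ⟦next to⟧} = {d1, d2, d3, d6, d7, d8, d10, d11}
⟦that broke⟧ = ⟦broke⟧ = {d2, d6, d7, d8, d10}
⟦key⟧ = {d1, d5, d6, d7, d8, d9, d11}
… ∩ ⟦above d8⟧ = {d1, d5, d6, d7, d8, d9, d11} ∩ {d2, d5, d6, d7, d8, d9, d10} = {d5, d6, d7, d8, d9}
… ∩ ⟦next to d9⟧ = {d5, d6, d7, d8, d9} ∩ {d1, d2, d3, d6, d7, d8, d10, d11} = {d6, d7, d8}
… ∩ ⟦that broke⟧ = {d6, d7, d8} ∩ {d2, d6, d7, d8, d10} = {d6, d7, d8}
… ∩ ⟦southern⟧ = {d6, d7, d8} ∩ {d5, d6, d7, d10, d11} = {d6, d7}
So ⟦southern key above d8 next to d9 that broke⟧ = {d6, d7}.

{d6, d7}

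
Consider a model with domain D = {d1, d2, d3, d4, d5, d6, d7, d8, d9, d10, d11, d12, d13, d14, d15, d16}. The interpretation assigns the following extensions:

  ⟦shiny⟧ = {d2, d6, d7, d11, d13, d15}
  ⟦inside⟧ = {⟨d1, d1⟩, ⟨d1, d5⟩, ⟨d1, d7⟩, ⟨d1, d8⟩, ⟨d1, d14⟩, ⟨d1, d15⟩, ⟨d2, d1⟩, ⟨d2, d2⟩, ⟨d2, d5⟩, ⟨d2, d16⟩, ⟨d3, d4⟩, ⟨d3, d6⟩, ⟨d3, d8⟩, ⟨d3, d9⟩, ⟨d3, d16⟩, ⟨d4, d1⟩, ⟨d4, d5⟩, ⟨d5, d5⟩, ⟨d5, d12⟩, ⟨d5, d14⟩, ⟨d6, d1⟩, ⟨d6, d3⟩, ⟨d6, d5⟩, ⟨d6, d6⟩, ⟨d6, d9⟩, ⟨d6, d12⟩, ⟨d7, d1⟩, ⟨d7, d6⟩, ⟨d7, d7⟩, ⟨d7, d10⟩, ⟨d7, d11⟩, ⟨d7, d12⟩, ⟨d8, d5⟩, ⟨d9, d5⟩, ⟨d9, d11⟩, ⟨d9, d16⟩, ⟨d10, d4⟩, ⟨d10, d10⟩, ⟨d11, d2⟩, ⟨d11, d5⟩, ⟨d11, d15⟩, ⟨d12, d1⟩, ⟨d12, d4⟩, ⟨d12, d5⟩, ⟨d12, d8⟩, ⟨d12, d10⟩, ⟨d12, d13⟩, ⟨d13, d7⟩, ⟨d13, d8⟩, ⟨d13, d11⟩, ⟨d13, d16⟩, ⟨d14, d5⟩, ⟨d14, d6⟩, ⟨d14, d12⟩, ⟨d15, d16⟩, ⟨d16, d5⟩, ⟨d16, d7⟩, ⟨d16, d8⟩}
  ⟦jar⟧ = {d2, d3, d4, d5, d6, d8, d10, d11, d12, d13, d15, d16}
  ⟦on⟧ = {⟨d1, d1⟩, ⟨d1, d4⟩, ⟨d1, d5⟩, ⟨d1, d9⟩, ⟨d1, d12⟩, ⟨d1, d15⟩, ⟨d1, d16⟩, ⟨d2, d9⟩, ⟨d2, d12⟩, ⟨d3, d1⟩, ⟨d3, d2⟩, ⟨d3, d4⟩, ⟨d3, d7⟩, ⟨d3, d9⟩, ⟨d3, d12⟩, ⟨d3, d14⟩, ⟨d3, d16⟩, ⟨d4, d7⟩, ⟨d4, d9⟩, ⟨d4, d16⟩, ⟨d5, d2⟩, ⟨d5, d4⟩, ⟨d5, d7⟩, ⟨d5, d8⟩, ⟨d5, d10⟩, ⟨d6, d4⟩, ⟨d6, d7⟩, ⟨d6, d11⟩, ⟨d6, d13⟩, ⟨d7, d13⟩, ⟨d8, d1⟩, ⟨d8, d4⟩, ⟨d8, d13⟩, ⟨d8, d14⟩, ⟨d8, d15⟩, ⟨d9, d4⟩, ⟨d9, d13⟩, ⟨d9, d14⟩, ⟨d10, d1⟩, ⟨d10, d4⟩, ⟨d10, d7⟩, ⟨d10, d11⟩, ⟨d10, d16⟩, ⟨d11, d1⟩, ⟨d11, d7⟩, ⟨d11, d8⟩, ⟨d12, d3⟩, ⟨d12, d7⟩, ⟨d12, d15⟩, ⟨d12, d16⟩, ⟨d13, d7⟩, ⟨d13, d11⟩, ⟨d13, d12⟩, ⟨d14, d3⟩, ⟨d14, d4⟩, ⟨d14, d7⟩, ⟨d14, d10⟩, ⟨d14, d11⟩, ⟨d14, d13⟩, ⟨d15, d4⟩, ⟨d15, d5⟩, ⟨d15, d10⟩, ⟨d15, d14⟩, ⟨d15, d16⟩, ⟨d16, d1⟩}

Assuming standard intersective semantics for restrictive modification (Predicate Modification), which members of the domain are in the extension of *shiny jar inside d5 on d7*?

⟦inside d5⟧ = {x : ⟨x, d5⟩ ∈ ⟦inside⟧} = {d1, d2, d4, d5, d6, d8, d9, d11, d12, d14, d16}
⟦on d7⟧ = {x : ⟨x, d7⟩ ∈ ⟦on⟧} = {d3, d4, d5, d6, d10, d11, d12, d13, d14}
⟦jar⟧ = {d2, d3, d4, d5, d6, d8, d10, d11, d12, d13, d15, d16}
… ∩ ⟦inside d5⟧ = {d2, d3, d4, d5, d6, d8, d10, d11, d12, d13, d15, d16} ∩ {d1, d2, d4, d5, d6, d8, d9, d11, d12, d14, d16} = {d2, d4, d5, d6, d8, d11, d12, d16}
… ∩ ⟦on d7⟧ = {d2, d4, d5, d6, d8, d11, d12, d16} ∩ {d3, d4, d5, d6, d10, d11, d12, d13, d14} = {d4, d5, d6, d11, d12}
… ∩ ⟦shiny⟧ = {d4, d5, d6, d11, d12} ∩ {d2, d6, d7, d11, d13, d15} = {d6, d11}
So ⟦shiny jar inside d5 on d7⟧ = {d6, d11}.

{d6, d11}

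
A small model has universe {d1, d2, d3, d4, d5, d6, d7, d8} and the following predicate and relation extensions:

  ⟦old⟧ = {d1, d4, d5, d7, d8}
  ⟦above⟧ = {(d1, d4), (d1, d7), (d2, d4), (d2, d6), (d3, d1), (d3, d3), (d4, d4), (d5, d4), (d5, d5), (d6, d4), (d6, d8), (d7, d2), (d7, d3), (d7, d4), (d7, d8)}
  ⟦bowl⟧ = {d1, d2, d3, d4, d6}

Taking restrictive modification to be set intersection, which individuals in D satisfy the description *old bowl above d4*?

⟦above d4⟧ = {x : ⟨x, d4⟩ ∈ ⟦above⟧} = {d1, d2, d4, d5, d6, d7}
⟦bowl⟧ = {d1, d2, d3, d4, d6}
… ∩ ⟦above d4⟧ = {d1, d2, d3, d4, d6} ∩ {d1, d2, d4, d5, d6, d7} = {d1, d2, d4, d6}
… ∩ ⟦old⟧ = {d1, d2, d4, d6} ∩ {d1, d4, d5, d7, d8} = {d1, d4}
So ⟦old bowl above d4⟧ = {d1, d4}.

{d1, d4}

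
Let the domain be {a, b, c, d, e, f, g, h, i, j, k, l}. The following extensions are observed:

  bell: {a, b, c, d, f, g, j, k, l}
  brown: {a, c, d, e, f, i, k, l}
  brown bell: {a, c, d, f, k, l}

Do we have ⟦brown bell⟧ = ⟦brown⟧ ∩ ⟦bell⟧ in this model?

yes

⟦brown⟧ ∩ ⟦bell⟧ = {a, c, d, e, f, i, k, l} ∩ {a, b, c, d, f, g, j, k, l} = {a, c, d, f, k, l}
Observed ⟦brown bell⟧ = {a, c, d, f, k, l}.
These coincide, so the modifier is intersective here.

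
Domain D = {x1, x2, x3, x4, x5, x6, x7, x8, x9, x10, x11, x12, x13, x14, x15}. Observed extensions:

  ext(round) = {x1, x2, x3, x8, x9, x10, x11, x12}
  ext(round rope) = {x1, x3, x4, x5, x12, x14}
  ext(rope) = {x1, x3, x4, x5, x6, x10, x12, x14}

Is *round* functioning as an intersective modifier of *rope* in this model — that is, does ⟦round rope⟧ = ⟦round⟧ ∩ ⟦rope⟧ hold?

⟦round⟧ ∩ ⟦rope⟧ = {x1, x2, x3, x8, x9, x10, x11, x12} ∩ {x1, x3, x4, x5, x6, x10, x12, x14} = {x1, x3, x10, x12}
Observed ⟦round rope⟧ = {x1, x3, x4, x5, x12, x14}.
These differ, so the modifier is not intersective in this model.

no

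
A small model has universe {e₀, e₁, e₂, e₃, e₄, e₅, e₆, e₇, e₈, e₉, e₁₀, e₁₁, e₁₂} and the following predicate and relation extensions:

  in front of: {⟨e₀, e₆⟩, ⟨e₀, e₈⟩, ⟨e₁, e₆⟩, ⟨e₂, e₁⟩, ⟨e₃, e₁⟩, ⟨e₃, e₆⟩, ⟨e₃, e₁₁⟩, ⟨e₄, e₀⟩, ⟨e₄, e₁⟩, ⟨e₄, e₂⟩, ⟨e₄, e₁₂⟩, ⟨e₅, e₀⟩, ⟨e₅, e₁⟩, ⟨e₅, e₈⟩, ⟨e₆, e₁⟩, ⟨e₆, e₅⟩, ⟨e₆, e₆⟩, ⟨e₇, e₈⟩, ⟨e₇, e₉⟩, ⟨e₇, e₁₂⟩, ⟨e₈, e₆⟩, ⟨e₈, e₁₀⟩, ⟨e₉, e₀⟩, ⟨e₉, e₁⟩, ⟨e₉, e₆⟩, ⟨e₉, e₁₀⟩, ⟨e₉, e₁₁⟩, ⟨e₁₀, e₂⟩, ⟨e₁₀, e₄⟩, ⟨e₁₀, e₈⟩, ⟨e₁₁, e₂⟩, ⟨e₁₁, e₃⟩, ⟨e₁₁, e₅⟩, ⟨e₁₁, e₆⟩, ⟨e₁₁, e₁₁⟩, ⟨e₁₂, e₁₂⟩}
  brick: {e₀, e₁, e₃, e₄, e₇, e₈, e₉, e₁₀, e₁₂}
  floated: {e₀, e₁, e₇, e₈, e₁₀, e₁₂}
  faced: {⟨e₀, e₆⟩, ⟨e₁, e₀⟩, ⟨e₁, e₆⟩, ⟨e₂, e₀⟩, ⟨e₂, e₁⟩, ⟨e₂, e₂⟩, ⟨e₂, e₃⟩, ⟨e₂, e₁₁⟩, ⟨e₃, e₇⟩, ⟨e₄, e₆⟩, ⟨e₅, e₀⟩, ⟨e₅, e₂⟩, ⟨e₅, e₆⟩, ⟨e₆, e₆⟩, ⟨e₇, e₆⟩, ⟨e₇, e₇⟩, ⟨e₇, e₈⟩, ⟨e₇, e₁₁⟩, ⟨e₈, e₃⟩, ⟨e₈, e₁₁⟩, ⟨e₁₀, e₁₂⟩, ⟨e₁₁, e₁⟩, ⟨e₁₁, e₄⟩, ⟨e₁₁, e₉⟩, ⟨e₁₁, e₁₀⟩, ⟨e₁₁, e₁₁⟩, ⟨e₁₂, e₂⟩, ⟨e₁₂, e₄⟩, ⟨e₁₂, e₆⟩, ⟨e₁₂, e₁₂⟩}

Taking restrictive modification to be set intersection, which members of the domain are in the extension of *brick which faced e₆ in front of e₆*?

{e₀, e₁}

⟦which faced e₆⟧ = {x : ⟨x, e₆⟩ ∈ ⟦faced⟧} = {e₀, e₁, e₄, e₅, e₆, e₇, e₁₂}
⟦in front of e₆⟧ = {x : ⟨x, e₆⟩ ∈ ⟦in front of⟧} = {e₀, e₁, e₃, e₆, e₈, e₉, e₁₁}
⟦brick⟧ = {e₀, e₁, e₃, e₄, e₇, e₈, e₉, e₁₀, e₁₂}
… ∩ ⟦which faced e₆⟧ = {e₀, e₁, e₃, e₄, e₇, e₈, e₉, e₁₀, e₁₂} ∩ {e₀, e₁, e₄, e₅, e₆, e₇, e₁₂} = {e₀, e₁, e₄, e₇, e₁₂}
… ∩ ⟦in front of e₆⟧ = {e₀, e₁, e₄, e₇, e₁₂} ∩ {e₀, e₁, e₃, e₆, e₈, e₉, e₁₁} = {e₀, e₁}
So ⟦brick which faced e₆ in front of e₆⟧ = {e₀, e₁}.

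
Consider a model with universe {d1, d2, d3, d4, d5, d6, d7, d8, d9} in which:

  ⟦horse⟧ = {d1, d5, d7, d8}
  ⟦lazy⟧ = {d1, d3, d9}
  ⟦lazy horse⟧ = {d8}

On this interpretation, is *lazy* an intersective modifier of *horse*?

no

⟦lazy⟧ ∩ ⟦horse⟧ = {d1, d3, d9} ∩ {d1, d5, d7, d8} = {d1}
Observed ⟦lazy horse⟧ = {d8}.
These differ, so the modifier is not intersective in this model.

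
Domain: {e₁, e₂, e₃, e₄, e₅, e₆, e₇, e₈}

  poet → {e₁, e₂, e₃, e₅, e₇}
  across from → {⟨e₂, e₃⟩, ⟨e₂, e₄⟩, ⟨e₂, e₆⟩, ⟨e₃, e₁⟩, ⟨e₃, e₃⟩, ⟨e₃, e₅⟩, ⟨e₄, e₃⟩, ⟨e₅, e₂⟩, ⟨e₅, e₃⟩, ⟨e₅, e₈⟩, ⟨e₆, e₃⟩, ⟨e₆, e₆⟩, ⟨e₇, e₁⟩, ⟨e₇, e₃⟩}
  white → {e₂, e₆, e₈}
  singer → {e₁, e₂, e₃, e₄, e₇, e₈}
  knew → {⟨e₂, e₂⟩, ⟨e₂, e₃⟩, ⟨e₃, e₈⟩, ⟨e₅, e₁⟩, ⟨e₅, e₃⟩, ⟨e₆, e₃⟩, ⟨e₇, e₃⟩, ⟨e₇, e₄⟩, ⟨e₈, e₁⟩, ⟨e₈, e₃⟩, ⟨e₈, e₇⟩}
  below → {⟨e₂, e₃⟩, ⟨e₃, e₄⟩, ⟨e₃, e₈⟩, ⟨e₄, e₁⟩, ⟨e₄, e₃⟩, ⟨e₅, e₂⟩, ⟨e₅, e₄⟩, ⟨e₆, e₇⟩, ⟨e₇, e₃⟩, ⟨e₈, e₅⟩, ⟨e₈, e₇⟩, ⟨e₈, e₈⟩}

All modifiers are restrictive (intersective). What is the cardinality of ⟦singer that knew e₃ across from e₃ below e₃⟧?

⟦that knew e₃⟧ = {x : ⟨x, e₃⟩ ∈ ⟦knew⟧} = {e₂, e₅, e₆, e₇, e₈}
⟦across from e₃⟧ = {x : ⟨x, e₃⟩ ∈ ⟦across from⟧} = {e₂, e₃, e₄, e₅, e₆, e₇}
⟦below e₃⟧ = {x : ⟨x, e₃⟩ ∈ ⟦below⟧} = {e₂, e₄, e₇}
⟦singer⟧ = {e₁, e₂, e₃, e₄, e₇, e₈}
… ∩ ⟦that knew e₃⟧ = {e₁, e₂, e₃, e₄, e₇, e₈} ∩ {e₂, e₅, e₆, e₇, e₈} = {e₂, e₇, e₈}
… ∩ ⟦across from e₃⟧ = {e₂, e₇, e₈} ∩ {e₂, e₃, e₄, e₅, e₆, e₇} = {e₂, e₇}
… ∩ ⟦below e₃⟧ = {e₂, e₇} ∩ {e₂, e₄, e₇} = {e₂, e₇}
⟦singer that knew e₃ across from e₃ below e₃⟧ = {e₂, e₇}, so the cardinality is 2.

2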